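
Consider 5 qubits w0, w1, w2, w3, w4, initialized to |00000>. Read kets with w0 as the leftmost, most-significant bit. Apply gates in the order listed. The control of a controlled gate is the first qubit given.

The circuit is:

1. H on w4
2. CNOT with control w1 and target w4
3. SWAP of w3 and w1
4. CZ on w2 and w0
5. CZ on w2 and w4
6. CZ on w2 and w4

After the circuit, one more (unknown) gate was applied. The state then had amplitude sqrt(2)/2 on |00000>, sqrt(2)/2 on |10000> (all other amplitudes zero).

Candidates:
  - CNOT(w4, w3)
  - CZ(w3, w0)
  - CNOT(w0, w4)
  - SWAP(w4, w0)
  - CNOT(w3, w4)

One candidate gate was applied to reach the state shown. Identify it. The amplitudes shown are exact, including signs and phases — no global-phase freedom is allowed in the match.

It was SWAP(w4, w0) that produced the state shown.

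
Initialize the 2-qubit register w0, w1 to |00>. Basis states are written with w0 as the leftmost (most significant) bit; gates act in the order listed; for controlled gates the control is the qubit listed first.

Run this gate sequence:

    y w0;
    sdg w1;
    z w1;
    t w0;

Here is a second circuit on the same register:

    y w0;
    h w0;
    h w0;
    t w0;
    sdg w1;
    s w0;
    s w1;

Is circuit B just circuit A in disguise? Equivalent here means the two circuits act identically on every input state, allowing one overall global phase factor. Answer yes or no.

No: there is an input state on which the two circuits produce genuinely different outputs (not merely differing by a phase).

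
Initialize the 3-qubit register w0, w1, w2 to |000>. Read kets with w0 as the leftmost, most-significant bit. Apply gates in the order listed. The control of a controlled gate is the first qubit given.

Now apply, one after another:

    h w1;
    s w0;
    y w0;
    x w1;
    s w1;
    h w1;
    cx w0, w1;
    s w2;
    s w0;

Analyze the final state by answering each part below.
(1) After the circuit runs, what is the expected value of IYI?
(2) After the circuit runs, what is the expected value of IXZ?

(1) In the final state, IYI has expectation 1.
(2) The observable IXZ averages to 0.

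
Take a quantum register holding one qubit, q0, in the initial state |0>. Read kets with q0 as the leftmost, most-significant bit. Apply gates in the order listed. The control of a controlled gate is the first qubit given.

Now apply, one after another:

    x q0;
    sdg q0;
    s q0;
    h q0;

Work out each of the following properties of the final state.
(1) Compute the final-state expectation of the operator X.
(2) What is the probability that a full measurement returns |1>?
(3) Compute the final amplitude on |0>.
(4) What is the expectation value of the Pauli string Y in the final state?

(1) The expectation value of X is -1.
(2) The probability of measuring |1> is 1/2.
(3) |0> carries amplitude sqrt(2)/2 in the final state.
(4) The expectation value of Y is 0.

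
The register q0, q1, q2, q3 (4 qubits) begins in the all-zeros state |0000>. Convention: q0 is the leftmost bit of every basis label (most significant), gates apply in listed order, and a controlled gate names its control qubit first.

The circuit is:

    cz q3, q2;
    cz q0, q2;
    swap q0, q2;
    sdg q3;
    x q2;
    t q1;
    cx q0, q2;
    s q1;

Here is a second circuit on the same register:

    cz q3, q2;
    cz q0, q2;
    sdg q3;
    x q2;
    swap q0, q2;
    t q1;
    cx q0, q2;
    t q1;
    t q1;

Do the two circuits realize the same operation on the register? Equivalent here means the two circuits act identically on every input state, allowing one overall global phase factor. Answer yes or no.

No, they are not equivalent — no single phase factor reconciles the two unitaries.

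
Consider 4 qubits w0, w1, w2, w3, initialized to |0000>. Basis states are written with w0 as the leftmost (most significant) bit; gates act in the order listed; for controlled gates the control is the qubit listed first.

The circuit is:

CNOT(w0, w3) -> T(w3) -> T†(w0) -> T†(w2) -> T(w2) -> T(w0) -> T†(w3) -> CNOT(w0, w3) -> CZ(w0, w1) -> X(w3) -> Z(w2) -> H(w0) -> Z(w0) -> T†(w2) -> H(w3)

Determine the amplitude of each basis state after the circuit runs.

The resulting statevector has amplitude 1/2 on |0000>, -1/2 on |0001>, -1/2 on |1000>, 1/2 on |1001>, and 0 on every other basis state. Key observation: the block from step 1 through step 8 cancels to the identity and can be dropped.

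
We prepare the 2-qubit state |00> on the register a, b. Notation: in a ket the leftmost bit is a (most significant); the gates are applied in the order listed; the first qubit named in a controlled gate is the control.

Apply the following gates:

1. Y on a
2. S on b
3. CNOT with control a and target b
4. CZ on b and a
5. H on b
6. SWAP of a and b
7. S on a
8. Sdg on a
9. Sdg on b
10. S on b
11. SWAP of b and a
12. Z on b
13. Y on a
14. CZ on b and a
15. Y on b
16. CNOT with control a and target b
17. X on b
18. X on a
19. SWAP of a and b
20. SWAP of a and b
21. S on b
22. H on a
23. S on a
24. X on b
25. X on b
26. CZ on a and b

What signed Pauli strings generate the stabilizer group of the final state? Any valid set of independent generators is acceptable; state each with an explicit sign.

The stabilizer group can be generated by -YZ, -ZY, among other valid generating sets.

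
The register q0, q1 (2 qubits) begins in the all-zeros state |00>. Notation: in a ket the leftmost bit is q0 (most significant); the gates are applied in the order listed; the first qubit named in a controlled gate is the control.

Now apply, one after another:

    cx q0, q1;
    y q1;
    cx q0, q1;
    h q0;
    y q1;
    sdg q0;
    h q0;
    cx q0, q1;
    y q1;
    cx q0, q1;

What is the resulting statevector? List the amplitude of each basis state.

After the circuit, the state carries amplitude 0 on |00>, 1/2 + I/2 on |01>, 0 on |10>, 1/2 - I/2 on |11>.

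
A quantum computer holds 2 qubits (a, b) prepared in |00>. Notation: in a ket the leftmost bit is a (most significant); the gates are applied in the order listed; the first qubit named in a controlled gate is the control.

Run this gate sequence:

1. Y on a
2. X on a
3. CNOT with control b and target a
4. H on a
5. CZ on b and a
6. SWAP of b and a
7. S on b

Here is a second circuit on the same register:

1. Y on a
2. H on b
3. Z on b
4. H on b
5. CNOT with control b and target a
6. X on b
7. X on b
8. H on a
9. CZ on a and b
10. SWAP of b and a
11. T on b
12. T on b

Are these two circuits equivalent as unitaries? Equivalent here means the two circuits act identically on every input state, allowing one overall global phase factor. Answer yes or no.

No — the two circuits implement different unitaries, even allowing a global phase.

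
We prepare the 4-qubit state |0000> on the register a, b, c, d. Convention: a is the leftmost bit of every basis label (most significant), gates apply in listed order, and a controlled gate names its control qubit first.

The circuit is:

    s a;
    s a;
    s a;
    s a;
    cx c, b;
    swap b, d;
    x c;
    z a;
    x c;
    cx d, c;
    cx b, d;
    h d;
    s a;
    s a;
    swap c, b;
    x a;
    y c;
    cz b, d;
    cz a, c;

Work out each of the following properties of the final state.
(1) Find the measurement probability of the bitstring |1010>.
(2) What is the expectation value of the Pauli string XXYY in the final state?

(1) The probability of measuring |1010> is 1/2. Key observation: gates 1-4 undo each other exactly, leaving only the rest of the circuit to track.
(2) The expectation value of XXYY is 0.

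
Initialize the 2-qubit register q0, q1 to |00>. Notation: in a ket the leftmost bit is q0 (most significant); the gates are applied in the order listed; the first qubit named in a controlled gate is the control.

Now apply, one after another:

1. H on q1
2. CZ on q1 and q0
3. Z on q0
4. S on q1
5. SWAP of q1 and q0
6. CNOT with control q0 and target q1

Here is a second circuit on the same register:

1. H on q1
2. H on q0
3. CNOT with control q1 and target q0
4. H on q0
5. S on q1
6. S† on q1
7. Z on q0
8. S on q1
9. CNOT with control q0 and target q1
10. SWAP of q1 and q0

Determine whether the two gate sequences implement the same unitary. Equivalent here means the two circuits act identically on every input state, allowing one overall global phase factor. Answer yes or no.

No, they are not equivalent — no single phase factor reconciles the two unitaries.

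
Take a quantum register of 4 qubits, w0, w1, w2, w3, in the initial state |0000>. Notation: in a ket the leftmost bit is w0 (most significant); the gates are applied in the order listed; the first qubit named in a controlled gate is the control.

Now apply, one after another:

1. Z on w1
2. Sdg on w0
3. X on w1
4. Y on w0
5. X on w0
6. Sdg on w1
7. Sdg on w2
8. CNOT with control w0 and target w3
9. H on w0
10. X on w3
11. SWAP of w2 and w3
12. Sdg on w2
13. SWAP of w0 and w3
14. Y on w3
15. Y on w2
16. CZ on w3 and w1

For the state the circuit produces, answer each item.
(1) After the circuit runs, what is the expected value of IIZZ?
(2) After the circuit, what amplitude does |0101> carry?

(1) The expectation value of IIZZ is 0.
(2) The final state's coefficient on |0101> equals sqrt(2)*I/2.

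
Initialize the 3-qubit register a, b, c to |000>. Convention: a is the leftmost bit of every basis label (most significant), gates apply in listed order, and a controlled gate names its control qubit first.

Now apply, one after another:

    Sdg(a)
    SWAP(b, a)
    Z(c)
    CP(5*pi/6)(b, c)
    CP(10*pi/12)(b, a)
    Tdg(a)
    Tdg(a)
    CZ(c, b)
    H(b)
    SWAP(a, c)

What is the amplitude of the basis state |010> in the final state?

|010> carries amplitude sqrt(2)/2 in the final state.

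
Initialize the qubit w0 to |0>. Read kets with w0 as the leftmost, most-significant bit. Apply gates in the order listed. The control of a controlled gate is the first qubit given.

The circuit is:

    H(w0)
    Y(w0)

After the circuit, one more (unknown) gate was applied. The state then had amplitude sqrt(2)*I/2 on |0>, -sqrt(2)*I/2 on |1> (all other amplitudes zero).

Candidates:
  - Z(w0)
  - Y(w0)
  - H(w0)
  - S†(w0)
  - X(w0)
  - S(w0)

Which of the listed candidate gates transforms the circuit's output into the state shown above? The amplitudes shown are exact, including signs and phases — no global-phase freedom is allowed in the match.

It was X(w0) that produced the state shown.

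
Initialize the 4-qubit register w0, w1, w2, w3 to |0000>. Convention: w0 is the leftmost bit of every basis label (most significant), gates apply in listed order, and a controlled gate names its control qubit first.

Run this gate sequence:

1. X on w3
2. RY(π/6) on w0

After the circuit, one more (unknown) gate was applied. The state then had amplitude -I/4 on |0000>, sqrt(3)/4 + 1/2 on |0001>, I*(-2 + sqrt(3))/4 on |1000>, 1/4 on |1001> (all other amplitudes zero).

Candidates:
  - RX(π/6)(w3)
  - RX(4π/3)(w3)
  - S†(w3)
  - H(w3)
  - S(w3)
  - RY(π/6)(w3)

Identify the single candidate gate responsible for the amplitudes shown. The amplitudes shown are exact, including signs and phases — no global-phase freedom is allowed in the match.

It was RX(π/6)(w3) that produced the state shown.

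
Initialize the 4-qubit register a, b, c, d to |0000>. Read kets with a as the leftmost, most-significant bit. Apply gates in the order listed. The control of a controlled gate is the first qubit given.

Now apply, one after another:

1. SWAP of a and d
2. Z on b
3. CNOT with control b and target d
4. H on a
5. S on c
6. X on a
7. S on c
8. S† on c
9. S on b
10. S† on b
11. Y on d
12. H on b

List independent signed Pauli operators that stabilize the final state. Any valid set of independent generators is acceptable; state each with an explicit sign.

One valid set of independent stabilizer generators is +XIII, +IXII, +IIZI, -IIIZ (any independent generating set of the same group is equally correct). Key observation: steps 9-10 multiply out to the identity, so the circuit reduces to the remaining gates.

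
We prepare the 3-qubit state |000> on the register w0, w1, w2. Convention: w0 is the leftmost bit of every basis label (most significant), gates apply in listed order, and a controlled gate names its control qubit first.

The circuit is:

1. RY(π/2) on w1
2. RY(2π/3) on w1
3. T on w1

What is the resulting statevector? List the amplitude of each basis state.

The final amplitudes are -sqrt(6)/4 + sqrt(2)/4 on |000>, (sqrt(2) + sqrt(6))*exp(I*pi/4)/4 on |010>, and 0 on every other basis state.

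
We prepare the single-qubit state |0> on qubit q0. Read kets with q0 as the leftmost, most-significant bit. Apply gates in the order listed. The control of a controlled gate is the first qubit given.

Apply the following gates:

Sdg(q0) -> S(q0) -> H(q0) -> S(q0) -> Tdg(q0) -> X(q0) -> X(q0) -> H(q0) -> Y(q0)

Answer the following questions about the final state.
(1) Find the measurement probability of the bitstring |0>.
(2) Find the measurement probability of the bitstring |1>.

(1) Outcome |0> occurs with probability 1/2 - sqrt(2)/4.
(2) Outcome |1> occurs with probability sqrt(2)/4 + 1/2.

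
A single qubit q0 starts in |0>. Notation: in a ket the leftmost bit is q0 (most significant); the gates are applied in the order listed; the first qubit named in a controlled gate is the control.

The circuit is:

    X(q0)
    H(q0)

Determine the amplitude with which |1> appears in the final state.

The final state's coefficient on |1> equals -sqrt(2)/2.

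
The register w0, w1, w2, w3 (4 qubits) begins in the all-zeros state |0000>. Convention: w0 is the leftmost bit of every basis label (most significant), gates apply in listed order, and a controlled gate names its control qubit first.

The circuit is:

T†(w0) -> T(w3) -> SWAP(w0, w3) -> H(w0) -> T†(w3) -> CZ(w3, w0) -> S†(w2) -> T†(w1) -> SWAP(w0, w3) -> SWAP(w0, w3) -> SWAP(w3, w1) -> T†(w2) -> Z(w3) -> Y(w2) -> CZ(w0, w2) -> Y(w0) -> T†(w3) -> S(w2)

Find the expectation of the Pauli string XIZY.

In the final state, XIZY has expectation 0.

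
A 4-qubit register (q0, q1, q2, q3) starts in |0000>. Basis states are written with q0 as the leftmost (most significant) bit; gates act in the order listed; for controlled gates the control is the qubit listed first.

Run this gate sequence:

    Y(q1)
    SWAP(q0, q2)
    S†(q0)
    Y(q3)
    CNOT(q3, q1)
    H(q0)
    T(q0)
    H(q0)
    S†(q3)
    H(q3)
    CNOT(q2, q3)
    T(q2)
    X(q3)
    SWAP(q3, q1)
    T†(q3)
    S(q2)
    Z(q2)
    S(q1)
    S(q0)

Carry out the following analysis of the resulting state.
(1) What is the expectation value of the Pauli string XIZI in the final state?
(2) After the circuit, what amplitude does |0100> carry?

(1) The expectation value of XIZI is sqrt(2)/2.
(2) The amplitude on |0100> is sqrt(2)*(-1 - exp(I*pi/4))/4.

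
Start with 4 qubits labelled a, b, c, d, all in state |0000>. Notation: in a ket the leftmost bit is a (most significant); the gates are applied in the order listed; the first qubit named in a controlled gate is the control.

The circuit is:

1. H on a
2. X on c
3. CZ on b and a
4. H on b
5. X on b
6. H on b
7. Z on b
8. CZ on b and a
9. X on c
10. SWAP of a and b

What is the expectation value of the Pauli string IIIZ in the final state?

The observable IIIZ averages to 1. Key observation: the block from step 4 through step 7 cancels to the identity and can be dropped.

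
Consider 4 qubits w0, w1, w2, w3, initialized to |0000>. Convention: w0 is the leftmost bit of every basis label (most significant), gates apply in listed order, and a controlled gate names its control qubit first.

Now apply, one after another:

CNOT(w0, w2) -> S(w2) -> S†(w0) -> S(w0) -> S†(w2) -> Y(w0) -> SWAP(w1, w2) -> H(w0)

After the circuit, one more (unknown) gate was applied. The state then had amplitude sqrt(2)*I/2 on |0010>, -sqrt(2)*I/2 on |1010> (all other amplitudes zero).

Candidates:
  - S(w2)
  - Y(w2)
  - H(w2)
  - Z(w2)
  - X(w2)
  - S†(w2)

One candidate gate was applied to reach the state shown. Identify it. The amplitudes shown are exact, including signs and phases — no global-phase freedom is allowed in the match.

The applied gate was X(w2). Key observation: the block from step 2 through step 5 cancels to the identity and can be dropped.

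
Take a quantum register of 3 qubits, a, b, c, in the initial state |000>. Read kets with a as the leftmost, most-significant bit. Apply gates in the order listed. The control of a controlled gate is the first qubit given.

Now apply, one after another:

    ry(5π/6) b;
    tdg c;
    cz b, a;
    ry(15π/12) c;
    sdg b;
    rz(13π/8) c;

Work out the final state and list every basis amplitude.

The final amplitudes are sqrt(2 - sqrt(2))*(-sqrt(2) + sqrt(6))*exp(3*I*pi/16)/8 on |000>, (-sqrt(2) + sqrt(6))*sqrt(sqrt(2) + 2)*exp(13*I*pi/16)/8 on |001>, sqrt(2 - sqrt(2))*(-sqrt(6) - sqrt(2))*exp(11*I*pi/16)/8 on |010>, sqrt(sqrt(2) + 2)*(sqrt(2) + sqrt(6))*exp(5*I*pi/16)/8 on |011>, 0 on |100>, 0 on |101>, 0 on |110>, 0 on |111>.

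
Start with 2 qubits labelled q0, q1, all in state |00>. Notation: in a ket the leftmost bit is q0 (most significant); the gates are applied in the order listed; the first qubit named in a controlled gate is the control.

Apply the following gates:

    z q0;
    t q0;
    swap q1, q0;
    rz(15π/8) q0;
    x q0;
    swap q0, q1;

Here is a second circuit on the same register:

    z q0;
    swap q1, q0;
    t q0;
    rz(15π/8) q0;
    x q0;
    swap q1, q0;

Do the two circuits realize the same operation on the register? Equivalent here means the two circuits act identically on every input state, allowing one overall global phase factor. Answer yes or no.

No — the two circuits implement different unitaries, even allowing a global phase.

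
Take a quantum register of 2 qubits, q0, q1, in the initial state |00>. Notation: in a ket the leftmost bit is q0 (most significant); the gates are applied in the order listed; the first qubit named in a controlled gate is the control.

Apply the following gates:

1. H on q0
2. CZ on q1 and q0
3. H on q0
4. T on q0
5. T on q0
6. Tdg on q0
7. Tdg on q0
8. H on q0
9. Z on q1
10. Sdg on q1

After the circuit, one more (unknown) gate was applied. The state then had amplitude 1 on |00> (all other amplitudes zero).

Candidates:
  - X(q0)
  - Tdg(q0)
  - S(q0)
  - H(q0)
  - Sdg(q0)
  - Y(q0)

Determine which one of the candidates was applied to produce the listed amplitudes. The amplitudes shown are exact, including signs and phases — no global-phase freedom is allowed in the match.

The applied gate was H(q0). Key observation: the block from step 3 through step 8 cancels to the identity and can be dropped.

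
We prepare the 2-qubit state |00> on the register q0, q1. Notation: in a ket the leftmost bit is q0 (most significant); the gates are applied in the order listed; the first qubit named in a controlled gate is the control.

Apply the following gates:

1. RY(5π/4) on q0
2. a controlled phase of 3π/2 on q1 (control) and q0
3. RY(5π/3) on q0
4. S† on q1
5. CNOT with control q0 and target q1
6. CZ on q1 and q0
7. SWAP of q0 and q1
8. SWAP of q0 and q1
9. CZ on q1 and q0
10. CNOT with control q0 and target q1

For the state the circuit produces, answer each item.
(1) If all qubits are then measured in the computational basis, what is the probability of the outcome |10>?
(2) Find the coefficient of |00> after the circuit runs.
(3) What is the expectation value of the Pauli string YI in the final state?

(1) A full measurement returns |10> with probability sqrt(2)/8 + sqrt(6)/8 + 1/2.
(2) The final state's coefficient on |00> equals -sqrt(sqrt(2) + 2)/4 + sqrt(6 - 3*sqrt(2))/4.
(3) In the final state, YI has expectation 0.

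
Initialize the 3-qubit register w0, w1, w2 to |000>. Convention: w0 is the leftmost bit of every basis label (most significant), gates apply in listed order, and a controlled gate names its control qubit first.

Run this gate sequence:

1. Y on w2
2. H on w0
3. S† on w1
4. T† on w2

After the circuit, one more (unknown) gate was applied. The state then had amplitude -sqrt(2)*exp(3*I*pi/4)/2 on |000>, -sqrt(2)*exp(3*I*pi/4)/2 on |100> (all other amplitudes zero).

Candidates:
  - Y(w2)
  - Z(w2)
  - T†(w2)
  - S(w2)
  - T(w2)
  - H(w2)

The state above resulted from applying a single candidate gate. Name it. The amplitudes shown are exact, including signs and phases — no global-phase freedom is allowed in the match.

The applied gate was Y(w2).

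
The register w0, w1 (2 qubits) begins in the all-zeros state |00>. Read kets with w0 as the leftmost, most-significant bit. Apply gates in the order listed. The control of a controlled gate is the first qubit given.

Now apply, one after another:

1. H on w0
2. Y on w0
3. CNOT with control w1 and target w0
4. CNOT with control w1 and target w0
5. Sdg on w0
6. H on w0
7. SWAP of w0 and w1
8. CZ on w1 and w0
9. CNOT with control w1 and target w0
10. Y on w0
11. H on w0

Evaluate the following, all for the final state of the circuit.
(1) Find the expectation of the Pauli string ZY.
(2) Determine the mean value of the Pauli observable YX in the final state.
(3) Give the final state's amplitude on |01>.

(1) In the final state, ZY has expectation 1.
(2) The observable YX averages to 1.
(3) The amplitude on |01> is sqrt(2)*(-1 + I)/4.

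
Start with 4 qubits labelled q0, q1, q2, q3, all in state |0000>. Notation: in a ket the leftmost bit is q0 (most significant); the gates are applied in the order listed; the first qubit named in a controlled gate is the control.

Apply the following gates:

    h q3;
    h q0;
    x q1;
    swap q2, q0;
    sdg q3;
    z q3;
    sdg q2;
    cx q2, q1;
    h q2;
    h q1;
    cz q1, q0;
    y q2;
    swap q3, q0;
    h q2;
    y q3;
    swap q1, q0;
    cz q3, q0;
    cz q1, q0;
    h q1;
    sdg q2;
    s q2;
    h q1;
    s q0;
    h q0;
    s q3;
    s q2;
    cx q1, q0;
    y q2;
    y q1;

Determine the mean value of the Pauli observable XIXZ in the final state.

In the final state, XIXZ has expectation 1. Key observation: gates 19-22 undo each other exactly, leaving only the rest of the circuit to track.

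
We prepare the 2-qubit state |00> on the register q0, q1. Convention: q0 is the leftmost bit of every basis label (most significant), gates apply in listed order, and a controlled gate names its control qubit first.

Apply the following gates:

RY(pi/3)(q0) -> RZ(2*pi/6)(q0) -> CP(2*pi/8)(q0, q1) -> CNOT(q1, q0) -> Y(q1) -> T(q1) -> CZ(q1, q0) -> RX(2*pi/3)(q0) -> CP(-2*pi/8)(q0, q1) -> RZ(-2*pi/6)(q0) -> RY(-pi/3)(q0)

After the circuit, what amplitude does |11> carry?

The final state's coefficient on |11> equals sqrt(3)*(-3*exp(2*I*pi/3) - I - exp(3*I*pi/4) + exp(7*I*pi/12))/8.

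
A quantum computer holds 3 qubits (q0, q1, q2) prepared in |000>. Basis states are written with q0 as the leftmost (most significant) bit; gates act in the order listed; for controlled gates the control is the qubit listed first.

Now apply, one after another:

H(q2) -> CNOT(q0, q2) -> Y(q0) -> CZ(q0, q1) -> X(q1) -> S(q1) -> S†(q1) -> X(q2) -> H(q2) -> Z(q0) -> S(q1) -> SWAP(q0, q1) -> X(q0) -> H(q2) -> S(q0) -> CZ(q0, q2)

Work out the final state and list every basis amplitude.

The resulting statevector has amplitude sqrt(2)/2 on |010>, sqrt(2)/2 on |011>, and 0 on every other basis state.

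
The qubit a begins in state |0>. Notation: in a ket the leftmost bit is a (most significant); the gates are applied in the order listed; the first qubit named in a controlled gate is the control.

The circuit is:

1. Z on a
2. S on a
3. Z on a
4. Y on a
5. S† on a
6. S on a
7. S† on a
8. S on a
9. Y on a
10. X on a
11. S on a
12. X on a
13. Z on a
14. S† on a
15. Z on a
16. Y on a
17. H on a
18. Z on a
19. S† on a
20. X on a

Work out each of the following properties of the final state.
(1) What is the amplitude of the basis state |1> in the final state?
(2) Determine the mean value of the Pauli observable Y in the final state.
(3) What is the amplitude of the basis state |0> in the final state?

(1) |1> carries amplitude -sqrt(2)/2 in the final state.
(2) In the final state, Y has expectation 1.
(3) |0> carries amplitude sqrt(2)*I/2 in the final state.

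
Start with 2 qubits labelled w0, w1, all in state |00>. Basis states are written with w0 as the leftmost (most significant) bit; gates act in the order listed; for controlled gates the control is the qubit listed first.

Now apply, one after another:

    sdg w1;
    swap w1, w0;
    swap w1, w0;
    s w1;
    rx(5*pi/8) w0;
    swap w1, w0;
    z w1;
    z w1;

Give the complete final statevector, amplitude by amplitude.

After the circuit, the state carries amplitude cos(5*pi/16) on |00>, -I*sin(5*pi/16) on |01>, 0 on |10>, 0 on |11>. Key observation: steps 1-4 multiply out to the identity, so the circuit reduces to the remaining gates.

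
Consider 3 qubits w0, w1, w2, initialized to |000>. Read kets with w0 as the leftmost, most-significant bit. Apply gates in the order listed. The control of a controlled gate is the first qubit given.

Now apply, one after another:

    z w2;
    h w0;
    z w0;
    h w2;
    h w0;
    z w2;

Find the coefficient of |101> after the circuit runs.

The final state's coefficient on |101> equals -sqrt(2)/2.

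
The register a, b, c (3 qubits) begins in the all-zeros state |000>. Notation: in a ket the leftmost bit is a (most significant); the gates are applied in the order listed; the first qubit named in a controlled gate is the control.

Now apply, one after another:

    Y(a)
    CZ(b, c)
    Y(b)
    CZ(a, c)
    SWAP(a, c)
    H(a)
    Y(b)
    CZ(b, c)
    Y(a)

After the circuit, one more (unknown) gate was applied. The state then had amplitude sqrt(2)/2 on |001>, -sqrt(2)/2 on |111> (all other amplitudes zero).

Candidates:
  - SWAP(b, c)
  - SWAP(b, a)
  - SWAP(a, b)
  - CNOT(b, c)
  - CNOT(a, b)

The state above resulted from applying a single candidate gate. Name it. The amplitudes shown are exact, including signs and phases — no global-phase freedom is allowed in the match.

The applied gate was CNOT(a, b).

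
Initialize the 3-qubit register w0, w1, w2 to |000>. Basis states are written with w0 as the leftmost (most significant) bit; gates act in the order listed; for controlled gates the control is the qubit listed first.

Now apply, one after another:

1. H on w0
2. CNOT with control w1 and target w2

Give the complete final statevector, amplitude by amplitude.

The final amplitudes are sqrt(2)/2 on |000>, sqrt(2)/2 on |100>, and 0 on every other basis state.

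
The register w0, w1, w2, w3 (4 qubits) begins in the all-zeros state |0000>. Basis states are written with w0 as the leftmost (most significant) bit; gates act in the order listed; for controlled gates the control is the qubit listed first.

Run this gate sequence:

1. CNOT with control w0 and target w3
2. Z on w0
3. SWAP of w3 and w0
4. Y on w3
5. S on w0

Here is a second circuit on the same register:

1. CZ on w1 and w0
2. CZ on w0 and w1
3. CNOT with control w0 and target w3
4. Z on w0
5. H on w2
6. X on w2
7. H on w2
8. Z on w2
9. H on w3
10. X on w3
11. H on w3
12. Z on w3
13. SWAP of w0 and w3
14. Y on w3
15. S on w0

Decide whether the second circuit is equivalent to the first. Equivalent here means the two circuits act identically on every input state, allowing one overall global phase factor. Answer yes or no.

Yes: on every input state the two circuits agree up to one overall phase factor.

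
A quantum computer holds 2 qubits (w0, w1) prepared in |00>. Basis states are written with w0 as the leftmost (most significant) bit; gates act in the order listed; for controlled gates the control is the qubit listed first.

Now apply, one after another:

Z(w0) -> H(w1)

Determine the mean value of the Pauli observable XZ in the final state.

In the final state, XZ has expectation 0.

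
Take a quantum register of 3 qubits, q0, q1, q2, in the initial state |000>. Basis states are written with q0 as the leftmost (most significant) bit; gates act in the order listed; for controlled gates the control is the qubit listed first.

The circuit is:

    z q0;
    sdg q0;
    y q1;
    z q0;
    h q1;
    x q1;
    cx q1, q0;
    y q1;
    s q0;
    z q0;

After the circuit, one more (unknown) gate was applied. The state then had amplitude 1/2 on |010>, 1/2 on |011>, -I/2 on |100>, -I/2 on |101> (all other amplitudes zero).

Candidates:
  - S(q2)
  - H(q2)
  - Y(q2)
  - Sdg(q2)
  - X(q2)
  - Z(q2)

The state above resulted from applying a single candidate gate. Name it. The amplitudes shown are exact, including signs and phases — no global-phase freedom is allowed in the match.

The unique candidate consistent with the amplitudes is H(q2).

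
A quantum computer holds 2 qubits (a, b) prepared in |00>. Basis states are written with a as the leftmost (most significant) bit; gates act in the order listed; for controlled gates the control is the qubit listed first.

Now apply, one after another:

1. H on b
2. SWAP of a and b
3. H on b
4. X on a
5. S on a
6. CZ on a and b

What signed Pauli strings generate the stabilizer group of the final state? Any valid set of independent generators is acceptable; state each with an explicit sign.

The final state is stabilized by the group generated by +YZ, +ZX; other independent generating sets are equally valid.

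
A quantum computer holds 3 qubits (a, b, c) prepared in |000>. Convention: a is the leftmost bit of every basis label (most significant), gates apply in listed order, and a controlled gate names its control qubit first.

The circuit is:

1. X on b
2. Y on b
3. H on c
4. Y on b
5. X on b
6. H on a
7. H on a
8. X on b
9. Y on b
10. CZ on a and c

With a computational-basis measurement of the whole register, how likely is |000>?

Outcome |000> occurs with probability 1/2. Key observation: the block from step 4 through step 9 cancels to the identity and can be dropped.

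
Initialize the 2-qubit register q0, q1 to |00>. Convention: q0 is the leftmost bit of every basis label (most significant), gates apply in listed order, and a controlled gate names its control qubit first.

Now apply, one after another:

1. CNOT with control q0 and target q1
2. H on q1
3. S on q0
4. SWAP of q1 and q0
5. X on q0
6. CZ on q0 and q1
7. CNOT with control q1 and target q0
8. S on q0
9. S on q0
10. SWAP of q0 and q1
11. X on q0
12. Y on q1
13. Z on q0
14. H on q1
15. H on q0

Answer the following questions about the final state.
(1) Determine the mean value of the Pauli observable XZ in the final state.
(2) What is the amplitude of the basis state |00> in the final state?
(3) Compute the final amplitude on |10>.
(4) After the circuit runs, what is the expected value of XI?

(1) The expectation value of XZ is -1.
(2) The final state's coefficient on |00> equals -sqrt(2)*I/2.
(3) The amplitude on |10> is sqrt(2)*I/2.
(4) The observable XI averages to -1.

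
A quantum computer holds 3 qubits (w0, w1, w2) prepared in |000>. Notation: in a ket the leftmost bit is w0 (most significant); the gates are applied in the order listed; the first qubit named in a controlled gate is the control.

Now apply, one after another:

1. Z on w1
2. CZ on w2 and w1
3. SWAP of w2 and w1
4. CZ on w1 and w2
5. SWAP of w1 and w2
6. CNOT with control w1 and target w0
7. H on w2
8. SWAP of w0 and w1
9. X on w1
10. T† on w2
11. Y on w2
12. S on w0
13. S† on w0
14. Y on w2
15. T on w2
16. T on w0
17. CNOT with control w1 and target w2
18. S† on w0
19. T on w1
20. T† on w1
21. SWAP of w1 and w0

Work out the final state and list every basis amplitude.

After the circuit, the state carries amplitude sqrt(2)/2 on |100>, sqrt(2)/2 on |101>, and 0 on every other basis state. Key observation: the block from step 10 through step 15 cancels to the identity and can be dropped.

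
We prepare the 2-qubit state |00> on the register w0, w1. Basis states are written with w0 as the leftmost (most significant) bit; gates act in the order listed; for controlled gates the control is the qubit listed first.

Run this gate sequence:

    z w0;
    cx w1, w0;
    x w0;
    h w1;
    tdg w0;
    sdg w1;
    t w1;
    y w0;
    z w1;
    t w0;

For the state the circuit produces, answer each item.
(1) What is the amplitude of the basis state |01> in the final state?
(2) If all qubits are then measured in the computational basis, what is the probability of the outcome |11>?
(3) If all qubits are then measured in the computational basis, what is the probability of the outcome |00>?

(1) |01> carries amplitude sqrt(2)/2 in the final state.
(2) A full measurement returns |11> with probability 0.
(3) The probability of measuring |00> is 1/2.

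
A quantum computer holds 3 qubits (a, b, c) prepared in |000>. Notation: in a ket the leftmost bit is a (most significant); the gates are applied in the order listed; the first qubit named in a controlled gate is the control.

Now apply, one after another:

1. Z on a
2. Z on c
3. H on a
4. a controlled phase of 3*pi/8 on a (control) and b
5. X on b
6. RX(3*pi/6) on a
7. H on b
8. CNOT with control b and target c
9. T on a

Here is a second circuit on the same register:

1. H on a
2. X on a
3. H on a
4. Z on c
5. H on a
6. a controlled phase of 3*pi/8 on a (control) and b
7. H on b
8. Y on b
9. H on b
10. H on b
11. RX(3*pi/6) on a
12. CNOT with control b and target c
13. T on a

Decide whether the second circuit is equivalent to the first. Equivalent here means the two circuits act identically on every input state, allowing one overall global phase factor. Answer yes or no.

No: there is an input state on which the two circuits produce genuinely different outputs (not merely differing by a phase).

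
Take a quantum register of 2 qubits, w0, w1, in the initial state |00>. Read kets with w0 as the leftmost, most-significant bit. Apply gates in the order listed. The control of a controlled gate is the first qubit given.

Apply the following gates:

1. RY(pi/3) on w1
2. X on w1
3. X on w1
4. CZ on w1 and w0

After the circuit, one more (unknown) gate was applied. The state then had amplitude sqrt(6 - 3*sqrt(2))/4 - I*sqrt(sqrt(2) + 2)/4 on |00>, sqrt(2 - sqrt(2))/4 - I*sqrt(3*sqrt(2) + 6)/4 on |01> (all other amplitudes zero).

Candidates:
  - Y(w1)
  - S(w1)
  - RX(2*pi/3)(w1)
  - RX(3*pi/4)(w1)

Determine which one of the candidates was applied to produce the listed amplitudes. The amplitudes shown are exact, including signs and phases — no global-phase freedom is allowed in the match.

The unique candidate consistent with the amplitudes is RX(3*pi/4)(w1).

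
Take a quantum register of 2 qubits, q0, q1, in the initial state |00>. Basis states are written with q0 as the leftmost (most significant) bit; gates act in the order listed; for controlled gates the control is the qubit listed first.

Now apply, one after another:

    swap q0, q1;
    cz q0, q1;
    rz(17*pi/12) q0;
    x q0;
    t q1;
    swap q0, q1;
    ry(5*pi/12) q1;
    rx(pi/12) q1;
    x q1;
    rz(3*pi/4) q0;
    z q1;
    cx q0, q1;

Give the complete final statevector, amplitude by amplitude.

After the circuit, the state carries amplitude (-sqrt(3) + sqrt(2) + sqrt(2)*I + sqrt(3)*I)*exp(5*I*pi/12)/4 on |00>, -sqrt(2)*exp(5*I*pi/12)/4 + exp(11*I*pi/12)/4 + sqrt(2)*exp(11*I*pi/12)/4 + exp(5*I*pi/12)/4 on |01>, 0 on |10>, 0 on |11>.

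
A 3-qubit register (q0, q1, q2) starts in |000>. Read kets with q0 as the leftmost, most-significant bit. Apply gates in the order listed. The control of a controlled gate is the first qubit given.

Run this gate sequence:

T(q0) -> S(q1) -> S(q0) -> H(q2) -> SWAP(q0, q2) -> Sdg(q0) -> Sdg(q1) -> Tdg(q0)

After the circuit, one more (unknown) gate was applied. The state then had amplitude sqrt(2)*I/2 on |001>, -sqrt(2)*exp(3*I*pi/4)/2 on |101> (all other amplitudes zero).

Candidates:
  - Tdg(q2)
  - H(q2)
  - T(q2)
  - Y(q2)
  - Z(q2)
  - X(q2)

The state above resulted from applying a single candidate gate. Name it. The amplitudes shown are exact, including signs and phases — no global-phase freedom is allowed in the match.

The applied gate was Y(q2).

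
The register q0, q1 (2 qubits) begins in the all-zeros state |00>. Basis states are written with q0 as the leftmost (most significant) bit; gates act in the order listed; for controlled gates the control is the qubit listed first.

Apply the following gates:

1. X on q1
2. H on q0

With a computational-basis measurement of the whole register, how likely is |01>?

The probability of measuring |01> is 1/2.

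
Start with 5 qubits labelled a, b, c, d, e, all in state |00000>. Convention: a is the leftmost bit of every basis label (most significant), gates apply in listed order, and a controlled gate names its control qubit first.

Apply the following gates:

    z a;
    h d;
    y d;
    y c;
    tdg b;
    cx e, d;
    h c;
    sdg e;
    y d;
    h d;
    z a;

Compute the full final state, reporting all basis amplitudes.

After the circuit, the state carries amplitude sqrt(2)*I/2 on |00000>, -sqrt(2)*I/2 on |00100>, and 0 on every other basis state.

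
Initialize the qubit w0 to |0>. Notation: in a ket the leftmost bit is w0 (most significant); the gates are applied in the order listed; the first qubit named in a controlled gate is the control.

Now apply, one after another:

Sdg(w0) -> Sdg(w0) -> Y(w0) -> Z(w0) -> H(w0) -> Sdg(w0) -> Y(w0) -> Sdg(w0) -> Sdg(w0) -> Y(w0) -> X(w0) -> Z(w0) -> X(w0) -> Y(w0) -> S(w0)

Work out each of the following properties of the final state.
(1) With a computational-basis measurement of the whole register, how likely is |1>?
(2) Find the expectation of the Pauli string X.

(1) A full measurement returns |1> with probability 1/2.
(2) The expectation value of X is -1.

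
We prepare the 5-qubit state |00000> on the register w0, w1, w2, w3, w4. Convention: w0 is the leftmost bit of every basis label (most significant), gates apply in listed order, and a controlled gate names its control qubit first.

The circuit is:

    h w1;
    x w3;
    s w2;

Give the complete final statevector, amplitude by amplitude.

The resulting statevector has amplitude sqrt(2)/2 on |00010>, sqrt(2)/2 on |01010>, and 0 on every other basis state.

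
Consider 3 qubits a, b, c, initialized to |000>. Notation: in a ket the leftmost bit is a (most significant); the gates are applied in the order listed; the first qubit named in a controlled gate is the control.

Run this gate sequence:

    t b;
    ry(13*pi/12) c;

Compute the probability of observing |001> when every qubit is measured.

Outcome |001> occurs with probability sqrt(2)/8 + sqrt(6)/8 + 1/2.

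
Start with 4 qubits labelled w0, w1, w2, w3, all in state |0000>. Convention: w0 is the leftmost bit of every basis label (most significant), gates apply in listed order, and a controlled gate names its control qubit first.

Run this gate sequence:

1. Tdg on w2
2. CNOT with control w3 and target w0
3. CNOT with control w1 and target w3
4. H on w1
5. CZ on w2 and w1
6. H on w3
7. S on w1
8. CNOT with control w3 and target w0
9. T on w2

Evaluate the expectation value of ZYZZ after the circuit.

In the final state, ZYZZ has expectation 1.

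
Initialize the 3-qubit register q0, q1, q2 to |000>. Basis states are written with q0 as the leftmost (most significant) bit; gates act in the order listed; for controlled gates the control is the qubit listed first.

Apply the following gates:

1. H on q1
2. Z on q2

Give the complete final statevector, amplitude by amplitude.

The final amplitudes are sqrt(2)/2 on |000>, sqrt(2)/2 on |010>, and 0 on every other basis state.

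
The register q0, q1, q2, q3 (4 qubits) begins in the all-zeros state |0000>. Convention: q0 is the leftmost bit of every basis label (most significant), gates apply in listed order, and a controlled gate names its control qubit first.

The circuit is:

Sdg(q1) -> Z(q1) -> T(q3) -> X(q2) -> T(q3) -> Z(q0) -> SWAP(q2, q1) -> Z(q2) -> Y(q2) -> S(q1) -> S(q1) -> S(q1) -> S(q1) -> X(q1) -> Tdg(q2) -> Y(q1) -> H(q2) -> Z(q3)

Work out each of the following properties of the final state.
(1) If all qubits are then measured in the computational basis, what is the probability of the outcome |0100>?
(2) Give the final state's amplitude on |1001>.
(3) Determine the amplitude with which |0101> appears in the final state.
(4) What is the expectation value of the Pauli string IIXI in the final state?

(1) Outcome |0100> occurs with probability 1/2. Key observation: steps 10-13 multiply out to the identity, so the circuit reduces to the remaining gates.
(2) The amplitude on |1001> is 0.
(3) The final state's coefficient on |0101> equals 0.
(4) The observable IIXI averages to -1.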